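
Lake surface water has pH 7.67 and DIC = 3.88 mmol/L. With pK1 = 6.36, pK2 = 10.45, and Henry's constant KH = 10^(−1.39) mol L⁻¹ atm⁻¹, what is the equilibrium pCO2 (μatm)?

α₀ = 1 / (1 + K1/[H⁺] + K1K2/[H⁺]²) = 1 / (1 + 10^+1.31 + 10^-1.47)
   = 1 / (1 + 20.417 + 0.033884) = 1/21.451 = 0.04662
[CO2*] = α₀ × DIC = 0.04662 × 3.88 = 0.1809 mmol/L
pCO2 = [CO2*]/KH = 1.809×10^-4 / 4.074×10^-2 = 4440 μatm

pCO2 = 4440 μatm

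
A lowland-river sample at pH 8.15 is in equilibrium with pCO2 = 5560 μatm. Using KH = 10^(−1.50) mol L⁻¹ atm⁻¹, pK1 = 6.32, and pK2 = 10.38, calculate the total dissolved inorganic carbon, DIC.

DIC = 12.1 mmol/L

[CO2*] = KH · pCO2 = 10^(−1.50) × 5560×10^-6 = 1.758×10^-4 mol/L
α₀ = 1/(1 + K1/[H⁺] + K1K2/[H⁺]²) = 1/(1 + 10^+1.83 + 10^-0.40) = 0.01449
DIC = [CO2*]/α₀ = 1.758×10^-4 / 0.01449 = 12.1 mmol/L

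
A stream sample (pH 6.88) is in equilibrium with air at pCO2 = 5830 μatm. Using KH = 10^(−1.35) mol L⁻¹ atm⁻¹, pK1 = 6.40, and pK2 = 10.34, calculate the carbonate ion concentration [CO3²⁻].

[CO2*] = KH · pCO2 = 10^(−1.35) × 5830×10^-6 = 2.604×10^-4 mol/L
α₀ = 1/(1 + K1/[H⁺] + K1K2/[H⁺]²) = 1/(1 + 10^+0.48 + 10^-2.98) = 0.2487
DIC = [CO2*]/α₀ = 2.604×10^-4 / 0.2487 = 1.047 mmol/L
[CO3²⁻] = α₂·DIC; α₂ = 0.0002604, so [CO3²⁻] = 0.0002604 × 1.047 = 0.000273 mmol/L = 0.273 μmol/L

[CO3²⁻] = 0.273 μmol/L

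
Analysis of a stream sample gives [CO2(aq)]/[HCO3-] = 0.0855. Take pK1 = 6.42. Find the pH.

From K1 = [H⁺][HCO3-]/[CO2(aq)]:  pH = pK1 − log₁₀([CO2(aq)]/[HCO3-])
log₁₀(0.0855) = -1.068
pH = 6.42 − (-1.068) = 7.49

pH = 7.49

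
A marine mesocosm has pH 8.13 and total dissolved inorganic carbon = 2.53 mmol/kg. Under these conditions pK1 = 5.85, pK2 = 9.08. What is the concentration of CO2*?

α₀ = 1 / (1 + K1/[H⁺] + K1K2/[H⁺]²) = 1 / (1 + 10^+2.28 + 10^+1.33)
   = 1 / (1 + 190.55 + 21.380) = 1/212.93 = 0.004696
[CO2*] = α₀ × DIC = 0.004696 × 2.53 = 0.0119 mmol/kg = 11.9 μmol/kg

[CO2*] = 11.9 μmol/kg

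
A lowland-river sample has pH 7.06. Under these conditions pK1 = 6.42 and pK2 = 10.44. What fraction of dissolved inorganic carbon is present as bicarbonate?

α₁ = 1 / (1 + [H⁺]/K1 + K2/[H⁺]) = 1 / (1 + 10^-0.64 + 10^-3.38)
   = 1 / (1 + 0.22909 + 0.00041687) = 1/1.2295 = 0.8133

α₁ = 0.813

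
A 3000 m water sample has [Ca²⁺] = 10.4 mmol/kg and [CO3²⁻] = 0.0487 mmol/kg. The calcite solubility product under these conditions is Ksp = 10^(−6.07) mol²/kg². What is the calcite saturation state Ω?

Ksp = 10^(−6.07) = 8.511×10^-7
Ω = [Ca²⁺][CO3²⁻]/Ksp = (10.4×10^-3)(0.0487×10^-3) / 8.511×10^-7 = 0.595

Ω = 0.595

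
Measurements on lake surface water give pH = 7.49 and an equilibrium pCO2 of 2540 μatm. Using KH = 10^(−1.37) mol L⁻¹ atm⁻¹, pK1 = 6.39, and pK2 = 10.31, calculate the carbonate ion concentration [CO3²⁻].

[CO2*] = KH · pCO2 = 10^(−1.37) × 2540×10^-6 = 1.084×10^-4 mol/L
α₀ = 1/(1 + K1/[H⁺] + K1K2/[H⁺]²) = 1/(1 + 10^+1.10 + 10^-1.72) = 0.07348
DIC = [CO2*]/α₀ = 1.084×10^-4 / 0.07348 = 1.474 mmol/L
[CO3²⁻] = α₂·DIC; α₂ = 0.001400, so [CO3²⁻] = 0.001400 × 1.474 = 0.00206 mmol/L = 2.06 μmol/L

[CO3²⁻] = 2.06 μmol/L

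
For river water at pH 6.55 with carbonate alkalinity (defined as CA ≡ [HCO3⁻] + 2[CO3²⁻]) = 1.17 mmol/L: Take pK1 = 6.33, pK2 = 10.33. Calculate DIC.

CA = [HCO3⁻] + 2[CO3²⁻] = (α₁ + 2α₂)·DIC
At pH 6.55: [H⁺]/K1 = 10^-0.22 = 0.60256, K2/[H⁺] = 10^-3.78 = 0.00016596
α₁ = 1/(1 + 0.60256 + 0.00016596) = 1/1.6027 = 0.6239; α₂ = α₁·K2/[H⁺] = 0.0001035
α₁ + 2α₂ = 0.6241
DIC = CA / (α₁ + 2α₂) = 1.17 / 0.6241 = 1.87 mmol/L

DIC = 1.87 mmol/L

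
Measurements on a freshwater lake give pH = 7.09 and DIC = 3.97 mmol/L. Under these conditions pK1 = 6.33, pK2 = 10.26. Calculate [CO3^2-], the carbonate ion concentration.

α₂ = 1 / (1 + [H⁺]/K2 + [H⁺]²/(K1K2)) = 1 / (1 + 10^+3.17 + 10^+2.41)
   = 1 / (1 + 1479.1 + 257.04) = 1/1737.1 = 0.0005757
[CO3²⁻] = α₂ × DIC = 0.0005757 × 3.97 = 0.00229 mmol/L = 2.29 μmol/L

[CO3²⁻] = 2.29 μmol/L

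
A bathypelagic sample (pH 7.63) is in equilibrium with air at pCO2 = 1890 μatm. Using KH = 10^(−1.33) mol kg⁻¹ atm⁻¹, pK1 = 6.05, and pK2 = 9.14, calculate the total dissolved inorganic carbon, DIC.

[CO2*] = KH · pCO2 = 10^(−1.33) × 1890×10^-6 = 8.840×10^-5 mol/kg
α₀ = 1/(1 + K1/[H⁺] + K1K2/[H⁺]²) = 1/(1 + 10^+1.58 + 10^+0.07) = 0.02488
DIC = [CO2*]/α₀ = 8.840×10^-5 / 0.02488 = 3.55 mmol/kg

DIC = 3.55 mmol/kg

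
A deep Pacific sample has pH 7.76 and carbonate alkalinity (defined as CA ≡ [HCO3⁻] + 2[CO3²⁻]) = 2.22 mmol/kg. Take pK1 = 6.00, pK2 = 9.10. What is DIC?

DIC = 2.16 mmol/kg

CA = [HCO3⁻] + 2[CO3²⁻] = (α₁ + 2α₂)·DIC
At pH 7.76: [H⁺]/K1 = 10^-1.76 = 0.017378, K2/[H⁺] = 10^-1.34 = 0.045709
α₁ = 1/(1 + 0.017378 + 0.045709) = 1/1.0631 = 0.9407; α₂ = α₁·K2/[H⁺] = 0.04300
α₁ + 2α₂ = 1.0266
DIC = CA / (α₁ + 2α₂) = 2.22 / 1.0266 = 2.16 mmol/kg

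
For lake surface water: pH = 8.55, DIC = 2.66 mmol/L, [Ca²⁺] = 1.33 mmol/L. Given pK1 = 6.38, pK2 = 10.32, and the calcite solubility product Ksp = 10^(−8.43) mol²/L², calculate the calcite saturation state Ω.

Ω = 15.8

α₂ = 1 / (1 + [H⁺]/K2 + [H⁺]²/(K1K2)) = 1 / (1 + 10^+1.77 + 10^-0.40)
   = 1 / (1 + 58.884 + 0.39811) = 1/60.282 = 0.01659
[CO3²⁻] = α₂ × DIC = 0.01659 × 2.66 = 0.04413 mmol/L
Ksp = 10^(−8.43) = 3.715×10^-9
Ω = [Ca²⁺][CO3²⁻]/Ksp = (1.33×10^-3)(4.413×10^-5) / 3.715×10^-9 = 15.8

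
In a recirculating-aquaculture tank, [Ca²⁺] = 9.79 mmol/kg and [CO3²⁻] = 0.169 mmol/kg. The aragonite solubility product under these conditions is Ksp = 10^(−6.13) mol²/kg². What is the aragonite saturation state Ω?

Ω = 2.23

Ksp = 10^(−6.13) = 7.413×10^-7
Ω = [Ca²⁺][CO3²⁻]/Ksp = (9.79×10^-3)(0.169×10^-3) / 7.413×10^-7 = 2.23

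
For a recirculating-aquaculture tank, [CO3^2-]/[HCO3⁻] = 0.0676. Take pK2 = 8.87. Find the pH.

pH = 7.70

From K2 = [H⁺][CO3^2-]/[HCO3⁻]:  pH = pK2 + log₁₀([CO3^2-]/[HCO3⁻])
log₁₀(0.0676) = -1.170
pH = 8.87 + (-1.170) = 7.70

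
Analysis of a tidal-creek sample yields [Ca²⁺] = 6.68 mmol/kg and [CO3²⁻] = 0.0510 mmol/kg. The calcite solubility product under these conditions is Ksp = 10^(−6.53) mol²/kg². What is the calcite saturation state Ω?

Ω = 1.15

Ksp = 10^(−6.53) = 2.951×10^-7
Ω = [Ca²⁺][CO3²⁻]/Ksp = (6.68×10^-3)(0.0510×10^-3) / 2.951×10^-7 = 1.15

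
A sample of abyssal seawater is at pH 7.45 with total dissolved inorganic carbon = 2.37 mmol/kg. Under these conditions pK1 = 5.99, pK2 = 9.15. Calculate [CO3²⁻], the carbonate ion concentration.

α₂ = 1 / (1 + [H⁺]/K2 + [H⁺]²/(K1K2)) = 1 / (1 + 10^+1.70 + 10^+0.24)
   = 1 / (1 + 50.119 + 1.7378) = 1/52.857 = 0.01892
[CO3²⁻] = α₂ × DIC = 0.01892 × 2.37 = 0.0448 mmol/kg

[CO3²⁻] = 0.0448 mmol/kg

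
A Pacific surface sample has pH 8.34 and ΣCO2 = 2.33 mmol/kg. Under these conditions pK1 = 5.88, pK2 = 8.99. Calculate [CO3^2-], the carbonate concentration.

α₂ = 1 / (1 + [H⁺]/K2 + [H⁺]²/(K1K2)) = 1 / (1 + 10^+0.65 + 10^-1.81)
   = 1 / (1 + 4.4668 + 0.015488) = 1/5.4823 = 0.1824
[CO3²⁻] = α₂ × DIC = 0.1824 × 2.33 = 0.425 mmol/kg

[CO3²⁻] = 0.425 mmol/kg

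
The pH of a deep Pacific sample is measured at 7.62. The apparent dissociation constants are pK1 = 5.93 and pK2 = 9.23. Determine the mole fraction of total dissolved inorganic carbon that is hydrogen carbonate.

α₁ = 0.957

α₁ = 1 / (1 + [H⁺]/K1 + K2/[H⁺]) = 1 / (1 + 10^-1.69 + 10^-1.61)
   = 1 / (1 + 0.020417 + 0.024547) = 1/1.0450 = 0.9570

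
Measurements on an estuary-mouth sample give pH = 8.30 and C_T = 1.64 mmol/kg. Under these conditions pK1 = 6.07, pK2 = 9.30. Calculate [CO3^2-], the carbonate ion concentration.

α₂ = 1 / (1 + [H⁺]/K2 + [H⁺]²/(K1K2)) = 1 / (1 + 10^+1.00 + 10^-1.23)
   = 1 / (1 + 10.000 + 0.058884) = 1/11.059 = 0.09043
[CO3²⁻] = α₂ × DIC = 0.09043 × 1.64 = 0.148 mmol/kg

[CO3²⁻] = 0.148 mmol/kg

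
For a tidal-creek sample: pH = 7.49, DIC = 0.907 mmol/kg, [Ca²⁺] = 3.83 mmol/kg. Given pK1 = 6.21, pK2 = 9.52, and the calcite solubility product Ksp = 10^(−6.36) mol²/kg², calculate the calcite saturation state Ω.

α₂ = 1 / (1 + [H⁺]/K2 + [H⁺]²/(K1K2)) = 1 / (1 + 10^+2.03 + 10^+0.75)
   = 1 / (1 + 107.15 + 5.6234) = 1/113.78 = 0.008789
[CO3²⁻] = α₂ × DIC = 0.008789 × 0.907 = 0.007972 mmol/kg = 7.972 μmol/kg
Ksp = 10^(−6.36) = 4.365×10^-7
Ω = [Ca²⁺][CO3²⁻]/Ksp = (3.83×10^-3)(7.972×10^-6) / 4.365×10^-7 = 0.0699

Ω = 0.0699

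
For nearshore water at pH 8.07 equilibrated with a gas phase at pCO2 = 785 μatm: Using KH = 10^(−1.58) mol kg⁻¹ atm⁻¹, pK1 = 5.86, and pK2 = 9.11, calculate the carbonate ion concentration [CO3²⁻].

[CO2*] = KH · pCO2 = 10^(−1.58) × 785×10^-6 = 2.065×10^-5 mol/kg
α₀ = 1/(1 + K1/[H⁺] + K1K2/[H⁺]²) = 1/(1 + 10^+2.21 + 10^+1.17) = 0.005619
DIC = [CO2*]/α₀ = 2.065×10^-5 / 0.005619 = 3.675 mmol/kg
[CO3²⁻] = α₂·DIC; α₂ = 0.08311, so [CO3²⁻] = 0.08311 × 3.675 = 0.305 mmol/kg

[CO3²⁻] = 0.305 mmol/kg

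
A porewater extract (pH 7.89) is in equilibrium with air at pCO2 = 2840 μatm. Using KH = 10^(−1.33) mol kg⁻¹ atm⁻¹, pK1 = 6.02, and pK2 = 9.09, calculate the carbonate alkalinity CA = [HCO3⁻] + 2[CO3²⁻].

CA = 11.1 mmol/kg

[CO2*] = KH · pCO2 = 10^(−1.33) × 2840×10^-6 = 1.328×10^-4 mol/kg
α₀ = 1/(1 + K1/[H⁺] + K1K2/[H⁺]²) = 1/(1 + 10^+1.87 + 10^+0.67) = 0.01253
DIC = [CO2*]/α₀ = 1.328×10^-4 / 0.01253 = 10.60 mmol/kg
CA = (α₁ + 2α₂)·DIC = (0.9289 + 2×0.05861) × 10.60 = 11.1 mmol/kg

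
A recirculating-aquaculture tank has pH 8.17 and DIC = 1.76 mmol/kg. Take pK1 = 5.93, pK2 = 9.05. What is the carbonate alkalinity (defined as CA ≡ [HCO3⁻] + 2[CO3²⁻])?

CA = 1.96 mmol/kg

CA = [HCO3⁻] + 2[CO3²⁻] = (α₁ + 2α₂)·DIC
At pH 8.17: [H⁺]/K1 = 10^-2.24 = 0.0057544, K2/[H⁺] = 10^-0.88 = 0.13183
α₁ = 1/(1 + 0.0057544 + 0.13183) = 1/1.1376 = 0.8791; α₂ = α₁·K2/[H⁺] = 0.1159
α₁ + 2α₂ = 1.1108
CA = 1.1108 × 1.76 = 1.96 mmol/kg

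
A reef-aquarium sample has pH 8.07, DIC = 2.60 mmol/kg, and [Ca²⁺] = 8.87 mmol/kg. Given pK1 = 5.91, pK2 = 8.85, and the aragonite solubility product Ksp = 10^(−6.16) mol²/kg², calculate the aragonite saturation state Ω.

α₂ = 1 / (1 + [H⁺]/K2 + [H⁺]²/(K1K2)) = 1 / (1 + 10^+0.78 + 10^-1.38)
   = 1 / (1 + 6.0256 + 0.041687) = 1/7.0673 = 0.1415
[CO3²⁻] = α₂ × DIC = 0.1415 × 2.60 = 0.3679 mmol/kg
Ksp = 10^(−6.16) = 6.918×10^-7
Ω = [Ca²⁺][CO3²⁻]/Ksp = (8.87×10^-3)(3.679×10^-4) / 6.918×10^-7 = 4.72

Ω = 4.72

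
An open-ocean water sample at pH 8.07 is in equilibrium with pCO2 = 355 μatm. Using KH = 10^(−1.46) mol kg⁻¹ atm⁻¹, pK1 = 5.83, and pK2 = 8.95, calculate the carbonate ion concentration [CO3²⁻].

[CO3²⁻] = 0.282 mmol/kg

[CO2*] = KH · pCO2 = 10^(−1.46) × 355×10^-6 = 1.231×10^-5 mol/kg
α₀ = 1/(1 + K1/[H⁺] + K1K2/[H⁺]²) = 1/(1 + 10^+2.24 + 10^+1.36) = 0.005058
DIC = [CO2*]/α₀ = 1.231×10^-5 / 0.005058 = 2.433 mmol/kg
[CO3²⁻] = α₂·DIC; α₂ = 0.1159, so [CO3²⁻] = 0.1159 × 2.433 = 0.282 mmol/kg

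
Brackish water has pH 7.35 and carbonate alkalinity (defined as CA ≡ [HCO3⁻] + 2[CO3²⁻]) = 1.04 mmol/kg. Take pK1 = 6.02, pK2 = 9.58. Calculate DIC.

CA = [HCO3⁻] + 2[CO3²⁻] = (α₁ + 2α₂)·DIC
At pH 7.35: [H⁺]/K1 = 10^-1.33 = 0.046774, K2/[H⁺] = 10^-2.23 = 0.0058884
α₁ = 1/(1 + 0.046774 + 0.0058884) = 1/1.0527 = 0.9500; α₂ = α₁·K2/[H⁺] = 0.005594
α₁ + 2α₂ = 0.9612
DIC = CA / (α₁ + 2α₂) = 1.04 / 0.9612 = 1.08 mmol/kg

DIC = 1.08 mmol/kg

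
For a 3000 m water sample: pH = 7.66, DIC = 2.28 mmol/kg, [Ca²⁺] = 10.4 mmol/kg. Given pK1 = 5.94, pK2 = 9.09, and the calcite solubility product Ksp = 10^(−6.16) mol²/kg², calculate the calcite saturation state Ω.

α₂ = 1 / (1 + [H⁺]/K2 + [H⁺]²/(K1K2)) = 1 / (1 + 10^+1.43 + 10^-0.29)
   = 1 / (1 + 26.915 + 0.51286) = 1/28.428 = 0.03518
[CO3²⁻] = α₂ × DIC = 0.03518 × 2.28 = 0.08020 mmol/kg
Ksp = 10^(−6.16) = 6.918×10^-7
Ω = [Ca²⁺][CO3²⁻]/Ksp = (10.4×10^-3)(8.020×10^-5) / 6.918×10^-7 = 1.21

Ω = 1.21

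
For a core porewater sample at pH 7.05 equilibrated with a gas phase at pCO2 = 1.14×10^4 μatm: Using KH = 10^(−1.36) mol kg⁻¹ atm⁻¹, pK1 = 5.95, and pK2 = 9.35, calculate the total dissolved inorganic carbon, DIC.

DIC = 6.79 mmol/kg

[CO2*] = KH · pCO2 = 10^(−1.36) × 1.14×10^4×10^-6 = 4.976×10^-4 mol/kg
α₀ = 1/(1 + K1/[H⁺] + K1K2/[H⁺]²) = 1/(1 + 10^+1.10 + 10^-1.20) = 0.07325
DIC = [CO2*]/α₀ = 4.976×10^-4 / 0.07325 = 6.79 mmol/kg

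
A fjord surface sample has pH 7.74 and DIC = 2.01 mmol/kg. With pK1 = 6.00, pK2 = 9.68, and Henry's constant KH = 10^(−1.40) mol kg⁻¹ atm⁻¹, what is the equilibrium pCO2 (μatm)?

pCO2 = 892 μatm

α₀ = 1 / (1 + K1/[H⁺] + K1K2/[H⁺]²) = 1 / (1 + 10^+1.74 + 10^-0.20)
   = 1 / (1 + 54.954 + 0.63096) = 1/56.585 = 0.01767
[CO2*] = α₀ × DIC = 0.01767 × 2.01 = 0.03552 mmol/kg
pCO2 = [CO2*]/KH = 3.552×10^-5 / 3.981×10^-2 = 892 μatm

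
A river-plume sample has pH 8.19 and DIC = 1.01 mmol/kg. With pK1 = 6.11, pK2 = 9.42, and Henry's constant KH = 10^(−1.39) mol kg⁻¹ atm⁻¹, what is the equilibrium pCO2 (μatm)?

pCO2 = 193 μatm

α₀ = 1 / (1 + K1/[H⁺] + K1K2/[H⁺]²) = 1 / (1 + 10^+2.08 + 10^+0.85)
   = 1 / (1 + 120.23 + 7.0795) = 1/128.31 = 0.007794
[CO2*] = α₀ × DIC = 0.007794 × 1.01 = 0.007872 mmol/kg = 7.872 μmol/kg
pCO2 = [CO2*]/KH = 7.872×10^-6 / 4.074×10^-2 = 193 μatm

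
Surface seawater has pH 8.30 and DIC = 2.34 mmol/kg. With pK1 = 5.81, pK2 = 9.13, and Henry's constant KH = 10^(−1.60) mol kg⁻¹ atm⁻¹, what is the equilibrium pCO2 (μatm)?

pCO2 = 262 μatm

α₀ = 1 / (1 + K1/[H⁺] + K1K2/[H⁺]²) = 1 / (1 + 10^+2.49 + 10^+1.66)
   = 1 / (1 + 309.03 + 45.709) = 1/355.74 = 0.002811
[CO2*] = α₀ × DIC = 0.002811 × 2.34 = 0.006578 mmol/kg = 6.578 μmol/kg
pCO2 = [CO2*]/KH = 6.578×10^-6 / 2.512×10^-2 = 262 μatm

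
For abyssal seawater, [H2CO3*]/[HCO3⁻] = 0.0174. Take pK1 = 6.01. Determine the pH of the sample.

From K1 = [H⁺][HCO3⁻]/[H2CO3*]:  pH = pK1 − log₁₀([H2CO3*]/[HCO3⁻])
log₁₀(0.0174) = -1.759
pH = 6.01 − (-1.759) = 7.77

pH = 7.77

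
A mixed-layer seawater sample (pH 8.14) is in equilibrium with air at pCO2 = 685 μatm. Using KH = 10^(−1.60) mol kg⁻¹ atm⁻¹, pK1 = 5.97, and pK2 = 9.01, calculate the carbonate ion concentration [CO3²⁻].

[CO3²⁻] = 0.343 mmol/kg

[CO2*] = KH · pCO2 = 10^(−1.60) × 685×10^-6 = 1.721×10^-5 mol/kg
α₀ = 1/(1 + K1/[H⁺] + K1K2/[H⁺]²) = 1/(1 + 10^+2.17 + 10^+1.30) = 0.005922
DIC = [CO2*]/α₀ = 1.721×10^-5 / 0.005922 = 2.906 mmol/kg
[CO3²⁻] = α₂·DIC; α₂ = 0.1182, so [CO3²⁻] = 0.1182 × 2.906 = 0.343 mmol/kg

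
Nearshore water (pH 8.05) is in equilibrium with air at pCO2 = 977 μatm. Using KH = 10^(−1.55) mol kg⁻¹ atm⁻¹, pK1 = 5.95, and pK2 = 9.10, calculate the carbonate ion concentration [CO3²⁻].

[CO2*] = KH · pCO2 = 10^(−1.55) × 977×10^-6 = 2.754×10^-5 mol/kg
α₀ = 1/(1 + K1/[H⁺] + K1K2/[H⁺]²) = 1/(1 + 10^+2.10 + 10^+1.05) = 0.007240
DIC = [CO2*]/α₀ = 2.754×10^-5 / 0.007240 = 3.803 mmol/kg
[CO3²⁻] = α₂·DIC; α₂ = 0.08124, so [CO3²⁻] = 0.08124 × 3.803 = 0.309 mmol/kg

[CO3²⁻] = 0.309 mmol/kg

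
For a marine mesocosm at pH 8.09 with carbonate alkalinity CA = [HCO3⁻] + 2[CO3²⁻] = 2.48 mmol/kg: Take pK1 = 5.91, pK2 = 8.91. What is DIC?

DIC = 2.20 mmol/kg

CA = [HCO3⁻] + 2[CO3²⁻] = (α₁ + 2α₂)·DIC
At pH 8.09: [H⁺]/K1 = 10^-2.18 = 0.0066069, K2/[H⁺] = 10^-0.82 = 0.15136
α₁ = 1/(1 + 0.0066069 + 0.15136) = 1/1.1580 = 0.8636; α₂ = α₁·K2/[H⁺] = 0.1307
α₁ + 2α₂ = 1.1250
DIC = CA / (α₁ + 2α₂) = 2.48 / 1.1250 = 2.20 mmol/kg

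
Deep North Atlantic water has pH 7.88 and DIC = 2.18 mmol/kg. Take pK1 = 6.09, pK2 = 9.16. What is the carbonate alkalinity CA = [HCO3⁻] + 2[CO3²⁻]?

CA = 2.25 mmol/kg

CA = [HCO3⁻] + 2[CO3²⁻] = (α₁ + 2α₂)·DIC
At pH 7.88: [H⁺]/K1 = 10^-1.79 = 0.016218, K2/[H⁺] = 10^-1.28 = 0.052481
α₁ = 1/(1 + 0.016218 + 0.052481) = 1/1.0687 = 0.9357; α₂ = α₁·K2/[H⁺] = 0.04911
α₁ + 2α₂ = 1.0339
CA = 1.0339 × 2.18 = 2.25 mmol/kg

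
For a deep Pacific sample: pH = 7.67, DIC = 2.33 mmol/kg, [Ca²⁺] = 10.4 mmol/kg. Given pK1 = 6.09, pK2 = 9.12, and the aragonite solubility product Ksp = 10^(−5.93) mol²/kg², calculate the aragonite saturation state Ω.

α₂ = 1 / (1 + [H⁺]/K2 + [H⁺]²/(K1K2)) = 1 / (1 + 10^+1.45 + 10^-0.13)
   = 1 / (1 + 28.184 + 0.74131) = 1/29.925 = 0.03342
[CO3²⁻] = α₂ × DIC = 0.03342 × 2.33 = 0.07786 mmol/kg
Ksp = 10^(−5.93) = 1.175×10^-6
Ω = [Ca²⁺][CO3²⁻]/Ksp = (10.4×10^-3)(7.786×10^-5) / 1.175×10^-6 = 0.689

Ω = 0.689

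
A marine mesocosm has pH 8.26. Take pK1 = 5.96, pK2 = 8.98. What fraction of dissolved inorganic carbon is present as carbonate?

α₂ = 0.159

α₂ = 1 / (1 + [H⁺]/K2 + [H⁺]²/(K1K2)) = 1 / (1 + 10^+0.72 + 10^-1.58)
   = 1 / (1 + 5.2481 + 0.026303) = 1/6.2744 = 0.1594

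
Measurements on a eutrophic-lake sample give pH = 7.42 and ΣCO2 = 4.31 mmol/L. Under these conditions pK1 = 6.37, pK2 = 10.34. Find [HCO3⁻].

α₁ = 1 / (1 + [H⁺]/K1 + K2/[H⁺]) = 1 / (1 + 10^-1.05 + 10^-2.92)
   = 1 / (1 + 0.089125 + 0.0012023) = 1/1.0903 = 0.9172
[HCO3⁻] = α₁ × DIC = 0.9172 × 4.31 = 3.95 mmol/L

[HCO3⁻] = 3.95 mmol/L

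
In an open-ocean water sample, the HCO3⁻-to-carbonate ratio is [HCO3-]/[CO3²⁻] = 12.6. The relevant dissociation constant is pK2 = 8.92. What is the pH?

pH = 7.82

From K2 = [H⁺][CO3²⁻]/[HCO3-]:  pH = pK2 − log₁₀([HCO3-]/[CO3²⁻])
log₁₀(12.6) = +1.100
pH = 8.92 − (+1.100) = 7.82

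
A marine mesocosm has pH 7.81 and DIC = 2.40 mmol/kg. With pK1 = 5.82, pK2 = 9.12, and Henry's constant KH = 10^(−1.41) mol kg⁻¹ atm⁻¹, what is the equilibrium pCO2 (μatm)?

α₀ = 1 / (1 + K1/[H⁺] + K1K2/[H⁺]²) = 1 / (1 + 10^+1.99 + 10^+0.68)
   = 1 / (1 + 97.724 + 4.7863) = 1/103.51 = 0.009661
[CO2*] = α₀ × DIC = 0.009661 × 2.40 = 0.02319 mmol/kg
pCO2 = [CO2*]/KH = 2.319×10^-5 / 3.890×10^-2 = 596 μatm

pCO2 = 596 μatm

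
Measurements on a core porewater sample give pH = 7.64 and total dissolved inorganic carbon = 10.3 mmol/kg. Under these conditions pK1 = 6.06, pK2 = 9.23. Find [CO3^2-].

α₂ = 1 / (1 + [H⁺]/K2 + [H⁺]²/(K1K2)) = 1 / (1 + 10^+1.59 + 10^+0.01)
   = 1 / (1 + 38.905 + 1.0233) = 1/40.928 = 0.02443
[CO3²⁻] = α₂ × DIC = 0.02443 × 10.3 = 0.252 mmol/kg

[CO3²⁻] = 0.252 mmol/kg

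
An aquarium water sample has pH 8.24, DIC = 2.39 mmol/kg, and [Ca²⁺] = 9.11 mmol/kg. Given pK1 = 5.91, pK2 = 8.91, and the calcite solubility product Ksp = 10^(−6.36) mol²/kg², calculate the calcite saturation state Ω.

α₂ = 1 / (1 + [H⁺]/K2 + [H⁺]²/(K1K2)) = 1 / (1 + 10^+0.67 + 10^-1.66)
   = 1 / (1 + 4.6774 + 0.021878) = 1/5.6992 = 0.1755
[CO3²⁻] = α₂ × DIC = 0.1755 × 2.39 = 0.4194 mmol/kg
Ksp = 10^(−6.36) = 4.365×10^-7
Ω = [Ca²⁺][CO3²⁻]/Ksp = (9.11×10^-3)(4.194×10^-4) / 4.365×10^-7 = 8.75

Ω = 8.75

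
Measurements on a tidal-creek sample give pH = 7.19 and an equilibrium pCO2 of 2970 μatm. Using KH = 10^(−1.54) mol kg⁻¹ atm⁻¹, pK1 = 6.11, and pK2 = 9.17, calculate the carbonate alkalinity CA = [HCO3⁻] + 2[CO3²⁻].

CA = 1.05 mmol/kg

[CO2*] = KH · pCO2 = 10^(−1.54) × 2970×10^-6 = 8.566×10^-5 mol/kg
α₀ = 1/(1 + K1/[H⁺] + K1K2/[H⁺]²) = 1/(1 + 10^+1.08 + 10^-0.90) = 0.07605
DIC = [CO2*]/α₀ = 8.566×10^-5 / 0.07605 = 1.126 mmol/kg
CA = (α₁ + 2α₂)·DIC = (0.9144 + 2×0.009575) × 1.126 = 1.05 mmol/kg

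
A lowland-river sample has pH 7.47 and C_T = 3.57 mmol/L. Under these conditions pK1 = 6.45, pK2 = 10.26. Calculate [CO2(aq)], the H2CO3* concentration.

α₀ = 1 / (1 + K1/[H⁺] + K1K2/[H⁺]²) = 1 / (1 + 10^+1.02 + 10^-1.77)
   = 1 / (1 + 10.471 + 0.016982) = 1/11.488 = 0.08705
[CO2*] = α₀ × DIC = 0.08705 × 3.57 = 0.311 mmol/L

[CO2*] = 0.311 mmol/L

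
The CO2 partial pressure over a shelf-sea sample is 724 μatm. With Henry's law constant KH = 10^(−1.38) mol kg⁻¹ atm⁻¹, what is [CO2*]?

[CO2*] = 30.2 μmol/kg

KH = 10^(−1.38) = 4.169×10^-2 mol kg⁻¹ atm⁻¹
[CO2*] = KH · pCO2 = 4.169×10^-2 × 724×10^-6 atm = 3.02×10^-5 mol/kg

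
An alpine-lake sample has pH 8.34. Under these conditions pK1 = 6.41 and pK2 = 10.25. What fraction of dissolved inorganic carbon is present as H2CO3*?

α₀ = 0.0115

α₀ = 1 / (1 + K1/[H⁺] + K1K2/[H⁺]²) = 1 / (1 + 10^+1.93 + 10^+0.02)
   = 1 / (1 + 85.114 + 1.0471) = 1/87.161 = 0.01147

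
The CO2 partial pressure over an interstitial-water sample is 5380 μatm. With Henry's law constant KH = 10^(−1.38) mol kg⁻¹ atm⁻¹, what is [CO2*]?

KH = 10^(−1.38) = 4.169×10^-2 mol kg⁻¹ atm⁻¹
[CO2*] = KH · pCO2 = 4.169×10^-2 × 5380×10^-6 atm = 2.24×10^-4 mol/kg

[CO2*] = 224 μmol/kg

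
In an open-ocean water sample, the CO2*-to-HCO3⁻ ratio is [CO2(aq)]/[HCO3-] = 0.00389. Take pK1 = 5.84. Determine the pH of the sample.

From K1 = [H⁺][HCO3-]/[CO2(aq)]:  pH = pK1 − log₁₀([CO2(aq)]/[HCO3-])
log₁₀(0.00389) = -2.410
pH = 5.84 − (-2.410) = 8.25

pH = 8.25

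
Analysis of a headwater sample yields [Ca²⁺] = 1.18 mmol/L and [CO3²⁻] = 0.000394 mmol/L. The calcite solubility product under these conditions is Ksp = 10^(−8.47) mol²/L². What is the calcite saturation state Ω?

Ksp = 10^(−8.47) = 3.388×10^-9
Ω = [Ca²⁺][CO3²⁻]/Ksp = (1.18×10^-3)(0.000394×10^-3) / 3.388×10^-9 = 0.137

Ω = 0.137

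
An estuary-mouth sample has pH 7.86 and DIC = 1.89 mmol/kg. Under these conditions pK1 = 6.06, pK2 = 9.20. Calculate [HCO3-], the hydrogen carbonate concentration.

α₁ = 1 / (1 + [H⁺]/K1 + K2/[H⁺]) = 1 / (1 + 10^-1.80 + 10^-1.34)
   = 1 / (1 + 0.015849 + 0.045709) = 1/1.0616 = 0.9420
[HCO3⁻] = α₁ × DIC = 0.9420 × 1.89 = 1.78 mmol/kg

[HCO3⁻] = 1.78 mmol/kg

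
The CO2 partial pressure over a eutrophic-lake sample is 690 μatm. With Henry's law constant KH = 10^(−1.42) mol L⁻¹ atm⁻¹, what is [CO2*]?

[CO2*] = 26.2 μmol/L

KH = 10^(−1.42) = 3.802×10^-2 mol L⁻¹ atm⁻¹
[CO2*] = KH · pCO2 = 3.802×10^-2 × 690×10^-6 atm = 2.62×10^-5 mol/L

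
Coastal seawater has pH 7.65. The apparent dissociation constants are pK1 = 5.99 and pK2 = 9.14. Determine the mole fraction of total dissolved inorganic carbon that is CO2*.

α₀ = 1 / (1 + K1/[H⁺] + K1K2/[H⁺]²) = 1 / (1 + 10^+1.66 + 10^+0.17)
   = 1 / (1 + 45.709 + 1.4791) = 1/48.188 = 0.02075

α₀ = 0.0208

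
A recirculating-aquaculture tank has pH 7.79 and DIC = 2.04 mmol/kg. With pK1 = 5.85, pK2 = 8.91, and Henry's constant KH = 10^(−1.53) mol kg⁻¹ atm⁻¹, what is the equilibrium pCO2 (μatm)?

α₀ = 1 / (1 + K1/[H⁺] + K1K2/[H⁺]²) = 1 / (1 + 10^+1.94 + 10^+0.82)
   = 1 / (1 + 87.096 + 6.6069) = 1/94.703 = 0.01056
[CO2*] = α₀ × DIC = 0.01056 × 2.04 = 0.02154 mmol/kg
pCO2 = [CO2*]/KH = 2.154×10^-5 / 2.951×10^-2 = 730 μatm

pCO2 = 730 μatm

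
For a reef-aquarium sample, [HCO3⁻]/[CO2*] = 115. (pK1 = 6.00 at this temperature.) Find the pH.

pH = 8.06

From K1 = [H⁺][HCO3⁻]/[CO2*]:  pH = pK1 + log₁₀([HCO3⁻]/[CO2*])
log₁₀(115) = +2.061
pH = 6.00 + (+2.061) = 8.06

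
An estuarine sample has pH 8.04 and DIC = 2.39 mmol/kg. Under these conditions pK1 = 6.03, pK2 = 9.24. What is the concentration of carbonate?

[CO3²⁻] = 0.141 mmol/kg

α₂ = 1 / (1 + [H⁺]/K2 + [H⁺]²/(K1K2)) = 1 / (1 + 10^+1.20 + 10^-0.81)
   = 1 / (1 + 15.849 + 0.15488) = 1/17.004 = 0.05881
[CO3²⁻] = α₂ × DIC = 0.05881 × 2.39 = 0.141 mmol/kg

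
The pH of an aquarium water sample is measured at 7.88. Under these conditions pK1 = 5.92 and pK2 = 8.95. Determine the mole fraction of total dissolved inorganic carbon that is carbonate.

α₂ = 1 / (1 + [H⁺]/K2 + [H⁺]²/(K1K2)) = 1 / (1 + 10^+1.07 + 10^-0.89)
   = 1 / (1 + 11.749 + 0.12882) = 1/12.878 = 0.07765

α₂ = 0.0777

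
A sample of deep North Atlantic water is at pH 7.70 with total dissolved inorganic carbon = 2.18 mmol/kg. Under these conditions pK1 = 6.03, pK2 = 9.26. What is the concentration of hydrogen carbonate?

[HCO3⁻] = 2.08 mmol/kg

α₁ = 1 / (1 + [H⁺]/K1 + K2/[H⁺]) = 1 / (1 + 10^-1.67 + 10^-1.56)
   = 1 / (1 + 0.021380 + 0.027542) = 1/1.0489 = 0.9534
[HCO3⁻] = α₁ × DIC = 0.9534 × 2.18 = 2.08 mmol/kg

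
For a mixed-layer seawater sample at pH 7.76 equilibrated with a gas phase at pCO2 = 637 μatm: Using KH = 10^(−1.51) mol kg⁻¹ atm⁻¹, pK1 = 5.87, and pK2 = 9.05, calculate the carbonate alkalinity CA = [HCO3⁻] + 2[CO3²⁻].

[CO2*] = KH · pCO2 = 10^(−1.51) × 637×10^-6 = 1.969×10^-5 mol/kg
α₀ = 1/(1 + K1/[H⁺] + K1K2/[H⁺]²) = 1/(1 + 10^+1.89 + 10^+0.60) = 0.01211
DIC = [CO2*]/α₀ = 1.969×10^-5 / 0.01211 = 1.626 mmol/kg
CA = (α₁ + 2α₂)·DIC = (0.9397 + 2×0.04819) × 1.626 = 1.68 mmol/kg

CA = 1.68 mmol/kg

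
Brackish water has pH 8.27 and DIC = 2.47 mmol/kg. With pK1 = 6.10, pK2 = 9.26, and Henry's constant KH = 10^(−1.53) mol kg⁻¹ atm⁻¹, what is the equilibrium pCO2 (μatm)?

α₀ = 1 / (1 + K1/[H⁺] + K1K2/[H⁺]²) = 1 / (1 + 10^+2.17 + 10^+1.18)
   = 1 / (1 + 147.91 + 15.136) = 1/164.05 = 0.006096
[CO2*] = α₀ × DIC = 0.006096 × 2.47 = 0.01506 mmol/kg = 15.06 μmol/kg
pCO2 = [CO2*]/KH = 1.506×10^-5 / 2.951×10^-2 = 510 μatm

pCO2 = 510 μatm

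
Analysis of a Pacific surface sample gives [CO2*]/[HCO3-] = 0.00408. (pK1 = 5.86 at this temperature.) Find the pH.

pH = 8.25

From K1 = [H⁺][HCO3-]/[CO2*]:  pH = pK1 − log₁₀([CO2*]/[HCO3-])
log₁₀(0.00408) = -2.389
pH = 5.86 − (-2.389) = 8.25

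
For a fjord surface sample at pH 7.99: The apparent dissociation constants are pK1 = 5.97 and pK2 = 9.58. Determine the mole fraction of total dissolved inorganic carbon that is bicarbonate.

α₁ = 0.966

α₁ = 1 / (1 + [H⁺]/K1 + K2/[H⁺]) = 1 / (1 + 10^-2.02 + 10^-1.59)
   = 1 / (1 + 0.0095499 + 0.025704) = 1/1.0353 = 0.9659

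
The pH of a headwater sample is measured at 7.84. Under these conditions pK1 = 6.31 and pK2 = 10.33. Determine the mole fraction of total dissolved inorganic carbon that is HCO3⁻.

α₁ = 0.968

α₁ = 1 / (1 + [H⁺]/K1 + K2/[H⁺]) = 1 / (1 + 10^-1.53 + 10^-2.49)
   = 1 / (1 + 0.029512 + 0.0032359) = 1/1.0327 = 0.9683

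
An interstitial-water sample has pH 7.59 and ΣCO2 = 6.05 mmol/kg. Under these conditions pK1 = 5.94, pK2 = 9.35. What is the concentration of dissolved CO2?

[CO2*] = 0.130 mmol/kg

α₀ = 1 / (1 + K1/[H⁺] + K1K2/[H⁺]²) = 1 / (1 + 10^+1.65 + 10^-0.11)
   = 1 / (1 + 44.668 + 0.77625) = 1/46.445 = 0.02153
[CO2*] = α₀ × DIC = 0.02153 × 6.05 = 0.130 mmol/kg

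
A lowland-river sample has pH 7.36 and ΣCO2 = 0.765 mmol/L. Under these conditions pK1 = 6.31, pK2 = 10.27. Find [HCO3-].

[HCO3⁻] = 0.702 mmol/L

α₁ = 1 / (1 + [H⁺]/K1 + K2/[H⁺]) = 1 / (1 + 10^-1.05 + 10^-2.91)
   = 1 / (1 + 0.089125 + 0.0012303) = 1/1.0904 = 0.9171
[HCO3⁻] = α₁ × DIC = 0.9171 × 0.765 = 0.702 mmol/L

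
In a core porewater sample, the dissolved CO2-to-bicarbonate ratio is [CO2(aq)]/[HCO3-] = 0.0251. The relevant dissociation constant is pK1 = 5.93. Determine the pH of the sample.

pH = 7.53

From K1 = [H⁺][HCO3-]/[CO2(aq)]:  pH = pK1 − log₁₀([CO2(aq)]/[HCO3-])
log₁₀(0.0251) = -1.600
pH = 5.93 − (-1.600) = 7.53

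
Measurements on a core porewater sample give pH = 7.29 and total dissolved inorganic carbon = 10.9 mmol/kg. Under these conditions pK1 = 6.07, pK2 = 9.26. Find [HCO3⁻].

[HCO3⁻] = 10.2 mmol/kg

α₁ = 1 / (1 + [H⁺]/K1 + K2/[H⁺]) = 1 / (1 + 10^-1.22 + 10^-1.97)
   = 1 / (1 + 0.060256 + 0.010715) = 1/1.0710 = 0.9337
[HCO3⁻] = α₁ × DIC = 0.9337 × 10.9 = 10.2 mmol/kg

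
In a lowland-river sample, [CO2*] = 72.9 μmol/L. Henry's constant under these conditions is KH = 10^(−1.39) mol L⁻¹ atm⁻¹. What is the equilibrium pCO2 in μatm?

pCO2 = 1790 μatm

KH = 10^(−1.39) = 4.074×10^-2 mol L⁻¹ atm⁻¹
pCO2 = [CO2*]/KH = 72.9×10^-6 / 4.074×10^-2 = 1.79×10^-3 atm = 1790 μatm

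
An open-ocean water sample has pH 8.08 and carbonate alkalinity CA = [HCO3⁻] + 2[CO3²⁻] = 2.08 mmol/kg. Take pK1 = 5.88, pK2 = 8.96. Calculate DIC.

CA = [HCO3⁻] + 2[CO3²⁻] = (α₁ + 2α₂)·DIC
At pH 8.08: [H⁺]/K1 = 10^-2.20 = 0.0063096, K2/[H⁺] = 10^-0.88 = 0.13183
α₁ = 1/(1 + 0.0063096 + 0.13183) = 1/1.1381 = 0.8786; α₂ = α₁·K2/[H⁺] = 0.1158
α₁ + 2α₂ = 1.1103
DIC = CA / (α₁ + 2α₂) = 2.08 / 1.1103 = 1.87 mmol/kg

DIC = 1.87 mmol/kg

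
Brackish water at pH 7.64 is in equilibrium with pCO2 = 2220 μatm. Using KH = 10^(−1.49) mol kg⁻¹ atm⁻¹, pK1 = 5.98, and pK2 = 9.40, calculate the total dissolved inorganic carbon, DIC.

[CO2*] = KH · pCO2 = 10^(−1.49) × 2220×10^-6 = 7.184×10^-5 mol/kg
α₀ = 1/(1 + K1/[H⁺] + K1K2/[H⁺]²) = 1/(1 + 10^+1.66 + 10^-0.10) = 0.02105
DIC = [CO2*]/α₀ = 7.184×10^-5 / 0.02105 = 3.41 mmol/kg

DIC = 3.41 mmol/kg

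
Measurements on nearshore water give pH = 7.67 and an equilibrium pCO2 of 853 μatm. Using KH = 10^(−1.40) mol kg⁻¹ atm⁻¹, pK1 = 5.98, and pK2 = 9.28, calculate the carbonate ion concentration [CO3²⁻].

[CO3²⁻] = 0.0408 mmol/kg

[CO2*] = KH · pCO2 = 10^(−1.40) × 853×10^-6 = 3.396×10^-5 mol/kg
α₀ = 1/(1 + K1/[H⁺] + K1K2/[H⁺]²) = 1/(1 + 10^+1.69 + 10^+0.08) = 0.01954
DIC = [CO2*]/α₀ = 3.396×10^-5 / 0.01954 = 1.738 mmol/kg
[CO3²⁻] = α₂·DIC; α₂ = 0.02349, so [CO3²⁻] = 0.02349 × 1.738 = 0.0408 mmol/kg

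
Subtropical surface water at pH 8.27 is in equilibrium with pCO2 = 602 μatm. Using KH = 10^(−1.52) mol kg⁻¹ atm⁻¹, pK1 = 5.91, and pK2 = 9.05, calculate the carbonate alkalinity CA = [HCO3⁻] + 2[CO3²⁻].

CA = 5.55 mmol/kg

[CO2*] = KH · pCO2 = 10^(−1.52) × 602×10^-6 = 1.818×10^-5 mol/kg
α₀ = 1/(1 + K1/[H⁺] + K1K2/[H⁺]²) = 1/(1 + 10^+2.36 + 10^+1.58) = 0.003730
DIC = [CO2*]/α₀ = 1.818×10^-5 / 0.003730 = 4.874 mmol/kg
CA = (α₁ + 2α₂)·DIC = (0.8545 + 2×0.1418) × 4.874 = 5.55 mmol/kg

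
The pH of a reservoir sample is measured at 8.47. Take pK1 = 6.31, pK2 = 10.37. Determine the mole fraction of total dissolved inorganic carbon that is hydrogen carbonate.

α₁ = 1 / (1 + [H⁺]/K1 + K2/[H⁺]) = 1 / (1 + 10^-2.16 + 10^-1.90)
   = 1 / (1 + 0.0069183 + 0.012589) = 1/1.0195 = 0.9809

α₁ = 0.981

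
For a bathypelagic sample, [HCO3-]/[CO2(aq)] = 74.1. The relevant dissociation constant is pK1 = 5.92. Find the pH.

pH = 7.79

From K1 = [H⁺][HCO3-]/[CO2(aq)]:  pH = pK1 + log₁₀([HCO3-]/[CO2(aq)])
log₁₀(74.1) = +1.870
pH = 5.92 + (+1.870) = 7.79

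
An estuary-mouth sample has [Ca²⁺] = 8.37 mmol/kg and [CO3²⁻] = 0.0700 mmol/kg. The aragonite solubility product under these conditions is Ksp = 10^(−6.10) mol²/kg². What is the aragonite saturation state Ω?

Ω = 0.738

Ksp = 10^(−6.10) = 7.943×10^-7
Ω = [Ca²⁺][CO3²⁻]/Ksp = (8.37×10^-3)(0.0700×10^-3) / 7.943×10^-7 = 0.738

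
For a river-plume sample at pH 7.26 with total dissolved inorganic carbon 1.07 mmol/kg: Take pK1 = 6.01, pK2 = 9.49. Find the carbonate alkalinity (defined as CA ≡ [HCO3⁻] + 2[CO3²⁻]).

CA = [HCO3⁻] + 2[CO3²⁻] = (α₁ + 2α₂)·DIC
At pH 7.26: [H⁺]/K1 = 10^-1.25 = 0.056234, K2/[H⁺] = 10^-2.23 = 0.0058884
α₁ = 1/(1 + 0.056234 + 0.0058884) = 1/1.0621 = 0.9415; α₂ = α₁·K2/[H⁺] = 0.005544
α₁ + 2α₂ = 0.9526
CA = 0.9526 × 1.07 = 1.02 mmol/kg

CA = 1.02 mmol/kg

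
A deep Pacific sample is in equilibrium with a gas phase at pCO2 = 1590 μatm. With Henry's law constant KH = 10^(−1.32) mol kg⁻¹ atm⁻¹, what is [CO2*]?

[CO2*] = 76.1 μmol/kg

KH = 10^(−1.32) = 4.786×10^-2 mol kg⁻¹ atm⁻¹
[CO2*] = KH · pCO2 = 4.786×10^-2 × 1590×10^-6 atm = 7.61×10^-5 mol/kg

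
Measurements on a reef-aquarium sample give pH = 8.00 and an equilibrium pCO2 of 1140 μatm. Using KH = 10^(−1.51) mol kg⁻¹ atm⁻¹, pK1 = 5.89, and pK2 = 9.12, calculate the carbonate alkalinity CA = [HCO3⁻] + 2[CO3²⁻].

[CO2*] = KH · pCO2 = 10^(−1.51) × 1140×10^-6 = 3.523×10^-5 mol/kg
α₀ = 1/(1 + K1/[H⁺] + K1K2/[H⁺]²) = 1/(1 + 10^+2.11 + 10^+0.99) = 0.007163
DIC = [CO2*]/α₀ = 3.523×10^-5 / 0.007163 = 4.918 mmol/kg
CA = (α₁ + 2α₂)·DIC = (0.9228 + 2×0.07000) × 4.918 = 5.23 mmol/kg

CA = 5.23 mmol/kg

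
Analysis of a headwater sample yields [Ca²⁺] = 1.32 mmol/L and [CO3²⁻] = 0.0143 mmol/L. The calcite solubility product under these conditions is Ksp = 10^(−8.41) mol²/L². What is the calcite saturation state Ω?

Ksp = 10^(−8.41) = 3.890×10^-9
Ω = [Ca²⁺][CO3²⁻]/Ksp = (1.32×10^-3)(0.0143×10^-3) / 3.890×10^-9 = 4.85

Ω = 4.85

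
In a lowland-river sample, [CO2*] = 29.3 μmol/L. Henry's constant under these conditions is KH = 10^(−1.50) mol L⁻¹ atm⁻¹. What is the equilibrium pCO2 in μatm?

KH = 10^(−1.50) = 3.162×10^-2 mol L⁻¹ atm⁻¹
pCO2 = [CO2*]/KH = 29.3×10^-6 / 3.162×10^-2 = 9.27×10^-4 atm = 927 μatm

pCO2 = 927 μatm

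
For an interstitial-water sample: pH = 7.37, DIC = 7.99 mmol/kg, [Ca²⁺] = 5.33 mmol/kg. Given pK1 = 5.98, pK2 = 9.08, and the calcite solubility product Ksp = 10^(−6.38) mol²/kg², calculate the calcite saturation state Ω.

α₂ = 1 / (1 + [H⁺]/K2 + [H⁺]²/(K1K2)) = 1 / (1 + 10^+1.71 + 10^+0.32)
   = 1 / (1 + 51.286 + 2.0893) = 1/54.375 = 0.01839
[CO3²⁻] = α₂ × DIC = 0.01839 × 7.99 = 0.1469 mmol/kg
Ksp = 10^(−6.38) = 4.169×10^-7
Ω = [Ca²⁺][CO3²⁻]/Ksp = (5.33×10^-3)(1.469×10^-4) / 4.169×10^-7 = 1.88

Ω = 1.88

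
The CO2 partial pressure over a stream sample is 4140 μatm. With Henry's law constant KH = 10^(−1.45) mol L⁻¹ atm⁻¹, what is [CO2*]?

KH = 10^(−1.45) = 3.548×10^-2 mol L⁻¹ atm⁻¹
[CO2*] = KH · pCO2 = 3.548×10^-2 × 4140×10^-6 atm = 1.47×10^-4 mol/L

[CO2*] = 147 μmol/L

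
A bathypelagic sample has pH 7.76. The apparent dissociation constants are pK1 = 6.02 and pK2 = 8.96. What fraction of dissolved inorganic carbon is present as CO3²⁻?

α₂ = 0.0584

α₂ = 1 / (1 + [H⁺]/K2 + [H⁺]²/(K1K2)) = 1 / (1 + 10^+1.20 + 10^-0.54)
   = 1 / (1 + 15.849 + 0.28840) = 1/17.137 = 0.05835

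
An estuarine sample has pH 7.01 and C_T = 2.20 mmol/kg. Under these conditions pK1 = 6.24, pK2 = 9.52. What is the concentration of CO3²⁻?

[CO3²⁻] = 5.80 μmol/kg

α₂ = 1 / (1 + [H⁺]/K2 + [H⁺]²/(K1K2)) = 1 / (1 + 10^+2.51 + 10^+1.74)
   = 1 / (1 + 323.59 + 54.954) = 1/379.55 = 0.002635
[CO3²⁻] = α₂ × DIC = 0.002635 × 2.20 = 0.00580 mmol/kg = 5.80 μmol/kg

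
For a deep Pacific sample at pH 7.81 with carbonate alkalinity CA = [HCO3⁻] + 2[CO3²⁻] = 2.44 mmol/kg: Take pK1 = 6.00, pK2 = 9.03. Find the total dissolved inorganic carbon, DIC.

CA = [HCO3⁻] + 2[CO3²⁻] = (α₁ + 2α₂)·DIC
At pH 7.81: [H⁺]/K1 = 10^-1.81 = 0.015488, K2/[H⁺] = 10^-1.22 = 0.060256
α₁ = 1/(1 + 0.015488 + 0.060256) = 1/1.0757 = 0.9296; α₂ = α₁·K2/[H⁺] = 0.05601
α₁ + 2α₂ = 1.0416
DIC = CA / (α₁ + 2α₂) = 2.44 / 1.0416 = 2.34 mmol/kg

DIC = 2.34 mmol/kg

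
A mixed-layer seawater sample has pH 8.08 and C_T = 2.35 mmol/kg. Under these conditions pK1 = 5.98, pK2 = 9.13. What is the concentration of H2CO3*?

[CO2*] = 17.0 μmol/kg

α₀ = 1 / (1 + K1/[H⁺] + K1K2/[H⁺]²) = 1 / (1 + 10^+2.10 + 10^+1.05)
   = 1 / (1 + 125.89 + 11.220) = 1/138.11 = 0.007240
[CO2*] = α₀ × DIC = 0.007240 × 2.35 = 0.0170 mmol/kg = 17.0 μmol/kg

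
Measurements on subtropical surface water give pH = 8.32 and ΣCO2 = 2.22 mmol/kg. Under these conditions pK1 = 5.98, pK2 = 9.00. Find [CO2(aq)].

[CO2*] = 8.36 μmol/kg

α₀ = 1 / (1 + K1/[H⁺] + K1K2/[H⁺]²) = 1 / (1 + 10^+2.34 + 10^+1.66)
   = 1 / (1 + 218.78 + 45.709) = 1/265.48 = 0.003767
[CO2*] = α₀ × DIC = 0.003767 × 2.22 = 0.00836 mmol/kg = 8.36 μmol/kg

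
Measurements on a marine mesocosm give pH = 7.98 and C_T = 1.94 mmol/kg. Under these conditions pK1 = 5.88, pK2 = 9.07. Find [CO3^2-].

[CO3²⁻] = 0.145 mmol/kg

α₂ = 1 / (1 + [H⁺]/K2 + [H⁺]²/(K1K2)) = 1 / (1 + 10^+1.09 + 10^-1.01)
   = 1 / (1 + 12.303 + 0.097724) = 1/13.400 = 0.07462
[CO3²⁻] = α₂ × DIC = 0.07462 × 1.94 = 0.145 mmol/kg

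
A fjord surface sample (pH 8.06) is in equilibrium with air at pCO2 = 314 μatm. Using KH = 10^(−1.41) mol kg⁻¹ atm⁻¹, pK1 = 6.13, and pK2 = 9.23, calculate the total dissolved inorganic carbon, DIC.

DIC = 1.12 mmol/kg

[CO2*] = KH · pCO2 = 10^(−1.41) × 314×10^-6 = 1.222×10^-5 mol/kg
α₀ = 1/(1 + K1/[H⁺] + K1K2/[H⁺]²) = 1/(1 + 10^+1.93 + 10^+0.76) = 0.01089
DIC = [CO2*]/α₀ = 1.222×10^-5 / 0.01089 = 1.12 mmol/kg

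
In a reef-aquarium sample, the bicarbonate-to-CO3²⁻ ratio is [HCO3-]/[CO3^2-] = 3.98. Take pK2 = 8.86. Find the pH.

pH = 8.26

From K2 = [H⁺][CO3^2-]/[HCO3-]:  pH = pK2 − log₁₀([HCO3-]/[CO3^2-])
log₁₀(3.98) = +0.600
pH = 8.86 − (+0.600) = 8.26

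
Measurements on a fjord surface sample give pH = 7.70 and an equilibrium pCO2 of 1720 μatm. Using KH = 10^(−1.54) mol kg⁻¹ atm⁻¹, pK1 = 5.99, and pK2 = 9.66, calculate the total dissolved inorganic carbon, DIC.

DIC = 2.62 mmol/kg

[CO2*] = KH · pCO2 = 10^(−1.54) × 1720×10^-6 = 4.961×10^-5 mol/kg
α₀ = 1/(1 + K1/[H⁺] + K1K2/[H⁺]²) = 1/(1 + 10^+1.71 + 10^-0.25) = 0.01892
DIC = [CO2*]/α₀ = 4.961×10^-5 / 0.01892 = 2.62 mmol/kg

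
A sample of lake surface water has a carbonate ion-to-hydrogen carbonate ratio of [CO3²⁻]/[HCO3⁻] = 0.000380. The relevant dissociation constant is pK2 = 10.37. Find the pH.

pH = 6.95

From K2 = [H⁺][CO3²⁻]/[HCO3⁻]:  pH = pK2 + log₁₀([CO3²⁻]/[HCO3⁻])
log₁₀(0.000380) = -3.420
pH = 10.37 + (-3.420) = 6.95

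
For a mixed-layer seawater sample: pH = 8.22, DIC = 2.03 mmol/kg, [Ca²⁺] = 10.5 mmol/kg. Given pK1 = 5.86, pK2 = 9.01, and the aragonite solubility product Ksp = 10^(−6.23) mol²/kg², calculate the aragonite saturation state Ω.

α₂ = 1 / (1 + [H⁺]/K2 + [H⁺]²/(K1K2)) = 1 / (1 + 10^+0.79 + 10^-1.57)
   = 1 / (1 + 6.1660 + 0.026915) = 1/7.1929 = 0.1390
[CO3²⁻] = α₂ × DIC = 0.1390 × 2.03 = 0.2822 mmol/kg
Ksp = 10^(−6.23) = 5.888×10^-7
Ω = [Ca²⁺][CO3²⁻]/Ksp = (10.5×10^-3)(2.822×10^-4) / 5.888×10^-7 = 5.03

Ω = 5.03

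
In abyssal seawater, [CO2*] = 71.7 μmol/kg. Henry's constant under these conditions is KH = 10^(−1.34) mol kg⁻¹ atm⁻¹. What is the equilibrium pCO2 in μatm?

pCO2 = 1570 μatm

KH = 10^(−1.34) = 4.571×10^-2 mol kg⁻¹ atm⁻¹
pCO2 = [CO2*]/KH = 71.7×10^-6 / 4.571×10^-2 = 1.57×10^-3 atm = 1570 μatm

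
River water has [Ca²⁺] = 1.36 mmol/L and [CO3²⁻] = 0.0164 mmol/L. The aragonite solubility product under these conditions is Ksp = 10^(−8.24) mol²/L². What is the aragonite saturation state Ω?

Ω = 3.88

Ksp = 10^(−8.24) = 5.754×10^-9
Ω = [Ca²⁺][CO3²⁻]/Ksp = (1.36×10^-3)(0.0164×10^-3) / 5.754×10^-9 = 3.88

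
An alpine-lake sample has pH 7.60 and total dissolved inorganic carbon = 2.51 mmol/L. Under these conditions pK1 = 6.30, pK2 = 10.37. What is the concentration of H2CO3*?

α₀ = 1 / (1 + K1/[H⁺] + K1K2/[H⁺]²) = 1 / (1 + 10^+1.30 + 10^-1.47)
   = 1 / (1 + 19.953 + 0.033884) = 1/20.987 = 0.04765
[CO2*] = α₀ × DIC = 0.04765 × 2.51 = 0.120 mmol/L

[CO2*] = 0.120 mmol/L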